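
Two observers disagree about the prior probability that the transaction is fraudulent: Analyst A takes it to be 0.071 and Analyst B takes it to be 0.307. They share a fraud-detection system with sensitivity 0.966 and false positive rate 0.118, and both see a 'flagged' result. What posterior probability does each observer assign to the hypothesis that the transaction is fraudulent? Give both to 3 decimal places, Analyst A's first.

The likelihood ratio for a 'flagged' result is 0.966/0.118 = 8.1864.
Analyst A: prior odds 0.071/0.929 = 0.076426; posterior odds 0.62566; posterior probability 0.385.
Analyst B: prior odds 0.307/0.693 = 0.44300; posterior odds 3.6266; posterior probability 0.784.

Analyst A: 0.385; Analyst B: 0.784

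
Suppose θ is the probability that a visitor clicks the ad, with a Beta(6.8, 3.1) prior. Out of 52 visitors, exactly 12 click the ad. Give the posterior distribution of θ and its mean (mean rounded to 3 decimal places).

Posterior: Beta(18.8, 43.1); mean ≈ 0.304

The binomial likelihood is conjugate to the Beta prior: with 12 successes and 40 failures, the posterior is Beta(6.8+12, 3.1+40) = Beta(18.8, 43.1).
E[θ | data] = 18.8/(18.8+43.1) = 0.304.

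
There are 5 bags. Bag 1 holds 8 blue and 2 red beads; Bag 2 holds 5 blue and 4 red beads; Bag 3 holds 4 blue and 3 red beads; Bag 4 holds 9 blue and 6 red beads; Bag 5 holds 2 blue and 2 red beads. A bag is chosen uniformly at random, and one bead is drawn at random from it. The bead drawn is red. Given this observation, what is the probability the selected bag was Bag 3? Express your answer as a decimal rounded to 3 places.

Tabulate prior·likelihood by source: [1] prior 0.2, lik 0.2, product 0.04000; [2] prior 0.2, lik 0.4444, product 0.08889; [3] prior 0.2, lik 0.4286, product 0.08571; [4] prior 0.2, lik 0.4, product 0.08000; [5] prior 0.2, lik 0.5, product 0.1000.
Normalizing constant = 0.39460; the posterior for Bag 3 is its product over the sum, 0.08571/0.39460 = 0.217.

Posterior probability ≈ 0.217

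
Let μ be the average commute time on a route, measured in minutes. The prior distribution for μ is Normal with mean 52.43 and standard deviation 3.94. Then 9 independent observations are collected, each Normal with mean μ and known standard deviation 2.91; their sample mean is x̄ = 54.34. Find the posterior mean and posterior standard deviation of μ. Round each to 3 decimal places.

Posterior mean ≈ 54.231; posterior SD ≈ 0.942

With known σ, the Normal prior is conjugate. Weight on the data is w = (n/σ²)/(n/σ² + 1/τ₀²) = 1.06281/(1.06281+0.0644180) = 0.94285.
Posterior mean = w·x̄ + (1−w)·μ₀ = 0.94285·54.34 + 0.057147·52.43 = 54.231. Posterior variance = 1/(1.06281+0.0644180) = 0.887130, so SD = 0.942.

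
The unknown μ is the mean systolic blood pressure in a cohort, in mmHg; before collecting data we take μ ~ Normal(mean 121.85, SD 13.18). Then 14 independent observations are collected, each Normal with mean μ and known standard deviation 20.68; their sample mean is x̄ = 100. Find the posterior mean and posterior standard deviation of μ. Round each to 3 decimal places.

Posterior mean ≈ 103.268; posterior SD ≈ 5.097

Prior precision 1/τ₀² = 1/13.18² = 0.00575664; data precision n/σ² = 14/20.68² = 0.0327361.
Posterior precision = 0.00575664 + 0.0327361 = 0.0384927, giving posterior SD = 1/√0.0384927 = 5.097.
Posterior mean = (0.00575664·121.85 + 0.0327361·100) / 0.0384927 = 103.268.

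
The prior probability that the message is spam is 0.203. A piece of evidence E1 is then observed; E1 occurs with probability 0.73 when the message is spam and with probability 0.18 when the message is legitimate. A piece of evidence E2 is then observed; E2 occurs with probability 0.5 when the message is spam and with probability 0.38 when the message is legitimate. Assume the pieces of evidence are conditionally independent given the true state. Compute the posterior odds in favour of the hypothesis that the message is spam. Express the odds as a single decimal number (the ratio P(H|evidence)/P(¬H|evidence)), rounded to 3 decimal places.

Posterior odds ≈ 1.359

Prior odds = 0.203/(1−0.203) = 0.25471. In log-odds, ln(0.25471) = -1.3676.
Add log likelihood ratios: ln(4.0556) + ln(1.3158) = 1.6745.
Posterior log-odds = 0.30688, so posterior odds = exp(0.30688) = 1.3592.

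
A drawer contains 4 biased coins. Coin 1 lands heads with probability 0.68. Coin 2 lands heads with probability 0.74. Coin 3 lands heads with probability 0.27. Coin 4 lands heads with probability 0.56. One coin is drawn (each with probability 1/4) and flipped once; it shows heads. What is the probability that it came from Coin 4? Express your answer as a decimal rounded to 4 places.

Tabulate prior·likelihood by source: [1] prior 0.25, lik 0.68, product 0.1700; [2] prior 0.25, lik 0.74, product 0.1850; [3] prior 0.25, lik 0.27, product 0.06750; [4] prior 0.25, lik 0.56, product 0.1400.
Normalizing constant = 0.56250; the posterior for Coin 4 is its product over the sum, 0.1400/0.56250 = 0.2489.

Posterior probability ≈ 0.2489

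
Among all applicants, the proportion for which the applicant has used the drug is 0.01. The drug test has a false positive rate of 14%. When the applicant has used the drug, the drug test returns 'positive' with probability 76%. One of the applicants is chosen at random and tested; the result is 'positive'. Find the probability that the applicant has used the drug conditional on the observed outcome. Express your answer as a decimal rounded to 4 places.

Let H be the event that the applicant has used the drug. P(H) = 0.01, so P(¬H) = 0.99. With E the 'positive' result, P(E|H) = 0.76 and P(E|¬H) = 0.14.
P(E) = 0.76·0.01 + 0.14·0.99 = 0.0076000 + 0.13860 = 0.14620.
By Bayes' theorem, P(H|E) = 0.0076000 / 0.14620 = 0.0520.

P(H | E) ≈ 0.0520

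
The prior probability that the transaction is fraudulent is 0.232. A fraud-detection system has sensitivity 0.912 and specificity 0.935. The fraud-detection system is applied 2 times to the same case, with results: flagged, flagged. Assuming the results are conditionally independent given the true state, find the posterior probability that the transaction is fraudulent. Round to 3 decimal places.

Posterior P(H) ≈ 0.983

Let H be the event that the transaction is fraudulent; start with P(H) = 0.232. P('flagged'|H) = 0.912, P('flagged'|¬H) = 0.065.
Update on result 1 ('flagged'): P(H) ← 0.912·0.2320 / (0.912·0.2320 + 0.065·0.7680) = 0.21158/0.26150 = 0.8091.
Update on result 2 ('flagged'): P(H) ← 0.912·0.8091 / (0.912·0.8091 + 0.065·0.1909) = 0.73790/0.75031 = 0.9835.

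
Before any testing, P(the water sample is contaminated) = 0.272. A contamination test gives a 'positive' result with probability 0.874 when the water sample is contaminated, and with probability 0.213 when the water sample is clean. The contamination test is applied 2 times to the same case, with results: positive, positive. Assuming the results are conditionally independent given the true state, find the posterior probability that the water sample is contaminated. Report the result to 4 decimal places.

With H the event that the water sample is contaminated, the joint likelihood of the observed sequence is P(data|H) = 0.874·0.874 = 0.76388 and P(data|¬H) = 0.213·0.213 = 0.045369.
Bayes: P(H|data) = 0.272·0.76388 / (0.272·0.76388 + 0.728·0.045369) = 0.20777/0.24080 = 0.8628.

Posterior P(H) ≈ 0.8628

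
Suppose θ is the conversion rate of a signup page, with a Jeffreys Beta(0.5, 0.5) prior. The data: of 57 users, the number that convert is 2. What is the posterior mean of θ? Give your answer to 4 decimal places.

Posterior mean ≈ 0.0431

Observing 2 successes and 55 failures updates Beta(0.5, 0.5) by adding the success and failure counts to the two shape parameters: α = 0.5+2 = 2.5, β = 0.5+55 = 55.5.
Posterior mean = α/(α+β) = 2.5/58 = 0.0431.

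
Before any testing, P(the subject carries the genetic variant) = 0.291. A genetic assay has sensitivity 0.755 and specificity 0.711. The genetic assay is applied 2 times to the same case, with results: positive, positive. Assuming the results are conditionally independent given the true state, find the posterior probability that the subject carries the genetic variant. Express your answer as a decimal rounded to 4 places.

With H the event that the subject carries the genetic variant, the joint likelihood of the observed sequence is P(data|H) = 0.755·0.755 = 0.57003 and P(data|¬H) = 0.289·0.289 = 0.083521.
Bayes: P(H|data) = 0.291·0.57003 / (0.291·0.57003 + 0.709·0.083521) = 0.16588/0.22509 = 0.7369.

Posterior P(H) ≈ 0.7369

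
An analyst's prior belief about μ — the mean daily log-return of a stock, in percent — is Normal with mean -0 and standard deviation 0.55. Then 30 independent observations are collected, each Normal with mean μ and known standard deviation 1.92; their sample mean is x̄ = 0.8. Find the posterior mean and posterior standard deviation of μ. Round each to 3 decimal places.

Prior precision 1/τ₀² = 1/0.55² = 3.30579; data precision n/σ² = 30/1.92² = 8.13802.
Posterior precision = 3.30579 + 8.13802 = 11.4438, giving posterior SD = 1/√11.4438 = 0.296.
Posterior mean = (3.30579·-0 + 8.13802·0.8) / 11.4438 = 0.569.

Posterior mean ≈ 0.569; posterior SD ≈ 0.296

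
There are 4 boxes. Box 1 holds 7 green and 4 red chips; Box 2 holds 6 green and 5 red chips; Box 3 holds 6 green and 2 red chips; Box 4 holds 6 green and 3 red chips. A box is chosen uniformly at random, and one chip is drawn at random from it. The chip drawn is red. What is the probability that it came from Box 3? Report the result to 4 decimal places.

P(red|Box 1) = 0.3636; P(red|Box 2) = 0.4545; P(red|Box 3) = 0.25; P(red|Box 4) = 0.3333.
Prior × likelihood for each source: 0.25·0.3636=0.09091, 0.25·0.4545=0.1136, 0.25·0.25=0.06250, 0.25·0.3333=0.08333. Summing gives P(red) = 0.35038.
P(Box 3 | red) = 0.06250 / 0.35038 = 0.1784.

Posterior probability ≈ 0.1784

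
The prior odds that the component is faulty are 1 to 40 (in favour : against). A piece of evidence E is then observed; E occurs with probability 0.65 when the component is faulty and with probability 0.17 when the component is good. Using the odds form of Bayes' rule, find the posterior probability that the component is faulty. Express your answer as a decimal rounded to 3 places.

Prior odds = 1/40 = 0.025000.
Likelihood ratio for E = 0.65/0.17 = 3.8235.
Posterior odds = prior odds × LR = 0.095588.
Posterior probability = odds/(1+odds) = 0.095588/1.0956 = 0.087.

Posterior probability ≈ 0.087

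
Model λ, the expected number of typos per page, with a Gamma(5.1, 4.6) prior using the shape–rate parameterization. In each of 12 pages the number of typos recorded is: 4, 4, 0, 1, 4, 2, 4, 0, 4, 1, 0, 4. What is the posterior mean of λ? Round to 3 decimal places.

Posterior mean ≈ 1.994

Total count ∑xᵢ = 28 over n = 12 pages.
Gamma is conjugate to the Poisson likelihood: posterior is Gamma(shape = 5.1+28 = 33.1, rate = 4.6+12 = 16.6).
E[λ | data] = 33.1/16.6 = 1.994.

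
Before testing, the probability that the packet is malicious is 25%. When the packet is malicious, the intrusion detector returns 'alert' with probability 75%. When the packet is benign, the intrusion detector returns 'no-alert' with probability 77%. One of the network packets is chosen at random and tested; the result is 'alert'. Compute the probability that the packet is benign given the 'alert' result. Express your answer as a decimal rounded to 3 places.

P(¬H | E) ≈ 0.479

Let H be the event that the packet is malicious. P(H) = 0.25, so P(¬H) = 0.75. With E the 'alert' result, P(E|H) = 0.75 and P(E|¬H) = 0.23.
P(E) = 0.75·0.25 + 0.23·0.75 = 0.18750 + 0.17250 = 0.36000.
By Bayes' theorem, P(H|E) = 0.18750 / 0.36000 = 0.521. Hence P(¬H|E) = 1 − 0.521 = 0.479.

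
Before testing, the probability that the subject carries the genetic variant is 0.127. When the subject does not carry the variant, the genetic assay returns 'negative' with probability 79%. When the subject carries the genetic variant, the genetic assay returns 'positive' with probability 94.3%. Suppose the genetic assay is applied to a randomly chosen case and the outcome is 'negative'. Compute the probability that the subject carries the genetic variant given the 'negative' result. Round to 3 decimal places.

P(H | E) ≈ 0.010

Let H be the event that the subject carries the genetic variant. P(H) = 0.127, so P(¬H) = 0.873. With E the 'negative' result, P(E|H) = 0.057 and P(E|¬H) = 0.79.
P(E) = 0.057·0.127 + 0.79·0.873 = 0.0072390 + 0.68967 = 0.69691.
By Bayes' theorem, P(H|E) = 0.0072390 / 0.69691 = 0.010.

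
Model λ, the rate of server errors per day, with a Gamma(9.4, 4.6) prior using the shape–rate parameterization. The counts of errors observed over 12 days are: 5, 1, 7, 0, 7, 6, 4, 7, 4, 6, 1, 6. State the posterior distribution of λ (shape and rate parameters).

Posterior: Gamma(shape=63.4, rate=16.6)

The Poisson likelihood adds the total count to the shape and the number of exposure periods to the rate. Here ∑xᵢ = 54 and n = 12, so shape 9.4→63.4 and rate 4.6→16.6.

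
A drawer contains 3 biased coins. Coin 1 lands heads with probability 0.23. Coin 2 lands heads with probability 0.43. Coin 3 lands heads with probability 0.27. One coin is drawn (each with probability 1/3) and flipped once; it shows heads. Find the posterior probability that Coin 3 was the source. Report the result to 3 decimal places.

Posterior probability ≈ 0.290

Tabulate prior·likelihood by source: [1] prior 0.333333, lik 0.23, product 0.07667; [2] prior 0.333333, lik 0.43, product 0.1433; [3] prior 0.333333, lik 0.27, product 0.09000.
Normalizing constant = 0.31000; the posterior for Coin 3 is its product over the sum, 0.09000/0.31000 = 0.290.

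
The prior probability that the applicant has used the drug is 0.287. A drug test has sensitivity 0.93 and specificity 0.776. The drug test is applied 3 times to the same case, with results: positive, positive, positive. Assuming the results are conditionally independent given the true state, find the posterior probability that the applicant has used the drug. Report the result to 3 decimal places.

With H the event that the applicant has used the drug, the joint likelihood of the observed sequence is P(data|H) = 0.93·0.93·0.93 = 0.80436 and P(data|¬H) = 0.224·0.224·0.224 = 0.011239.
Bayes: P(H|data) = 0.287·0.80436 / (0.287·0.80436 + 0.713·0.011239) = 0.23085/0.23886 = 0.9665.

Posterior P(H) ≈ 0.966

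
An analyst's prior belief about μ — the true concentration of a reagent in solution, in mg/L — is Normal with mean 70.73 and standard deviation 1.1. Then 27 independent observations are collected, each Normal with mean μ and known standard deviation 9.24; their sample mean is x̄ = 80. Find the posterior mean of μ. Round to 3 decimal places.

With known σ, the Normal prior is conjugate. Weight on the data is w = (n/σ²)/(n/σ² + 1/τ₀²) = 0.316242/(0.316242+0.826446) = 0.27675.
Posterior mean = w·x̄ + (1−w)·μ₀ = 0.27675·80 + 0.72325·70.73 = 73.295.

Posterior mean ≈ 73.295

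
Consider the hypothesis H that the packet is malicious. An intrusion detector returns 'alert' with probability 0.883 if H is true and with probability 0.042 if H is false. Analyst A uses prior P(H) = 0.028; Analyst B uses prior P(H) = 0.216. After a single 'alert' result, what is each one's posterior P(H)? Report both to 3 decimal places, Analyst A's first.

Analyst A: 0.377; Analyst B: 0.853

P('+'|H) = 0.883, P('+'|¬H) = 0.042.
Analyst A: numerator 0.883·0.028 = 0.024724; evidence = 0.024724+0.042·0.972 = 0.065548; posterior = 0.377.
Analyst B: numerator 0.883·0.216 = 0.19073; evidence = 0.19073+0.042·0.784 = 0.22366; posterior = 0.853.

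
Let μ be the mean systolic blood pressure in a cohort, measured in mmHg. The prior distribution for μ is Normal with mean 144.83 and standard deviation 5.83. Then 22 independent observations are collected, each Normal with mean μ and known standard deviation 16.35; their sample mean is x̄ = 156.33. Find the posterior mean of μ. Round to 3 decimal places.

Posterior mean ≈ 153.301

With known σ, the Normal prior is conjugate. Weight on the data is w = (n/σ²)/(n/σ² + 1/τ₀²) = 0.0822976/(0.0822976+0.0294214) = 0.73665.
Posterior mean = w·x̄ + (1−w)·μ₀ = 0.73665·156.33 + 0.26335·144.83 = 153.301.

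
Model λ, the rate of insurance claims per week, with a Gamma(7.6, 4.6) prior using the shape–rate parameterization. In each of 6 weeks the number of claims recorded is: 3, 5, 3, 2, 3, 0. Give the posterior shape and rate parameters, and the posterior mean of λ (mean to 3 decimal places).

Posterior: Gamma(shape=23.6, rate=10.6); mean ≈ 2.226

Total count ∑xᵢ = 16 over n = 6 weeks.
Gamma is conjugate to the Poisson likelihood: posterior is Gamma(shape = 7.6+16 = 23.6, rate = 4.6+6 = 10.6).
Posterior mean = shape/rate = 23.6/10.6 = 2.226.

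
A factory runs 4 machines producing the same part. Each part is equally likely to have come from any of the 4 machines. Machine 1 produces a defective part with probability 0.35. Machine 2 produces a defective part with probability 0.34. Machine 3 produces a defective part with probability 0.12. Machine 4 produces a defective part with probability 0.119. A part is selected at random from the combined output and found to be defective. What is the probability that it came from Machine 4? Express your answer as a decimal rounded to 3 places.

Posterior probability ≈ 0.128

P(defective|M1) = 0.35; P(defective|M2) = 0.34; P(defective|M3) = 0.12; P(defective|M4) = 0.119.
Prior × likelihood for each source: 0.25·0.35=0.08750, 0.25·0.34=0.08500, 0.25·0.12=0.03000, 0.25·0.119=0.02975. Summing gives P(defective) = 0.23225.
P(Machine 4 | defective) = 0.02975 / 0.23225 = 0.128.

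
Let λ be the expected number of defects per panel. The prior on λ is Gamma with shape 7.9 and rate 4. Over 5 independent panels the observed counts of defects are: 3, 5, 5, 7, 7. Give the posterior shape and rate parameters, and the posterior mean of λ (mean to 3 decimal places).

Posterior: Gamma(shape=34.9, rate=9); mean ≈ 3.878

The Poisson likelihood adds the total count to the shape and the number of exposure periods to the rate. Here ∑xᵢ = 27 and n = 5, so shape 7.9→34.9 and rate 4→9.
Posterior mean = shape/rate = 34.9/9 = 3.878.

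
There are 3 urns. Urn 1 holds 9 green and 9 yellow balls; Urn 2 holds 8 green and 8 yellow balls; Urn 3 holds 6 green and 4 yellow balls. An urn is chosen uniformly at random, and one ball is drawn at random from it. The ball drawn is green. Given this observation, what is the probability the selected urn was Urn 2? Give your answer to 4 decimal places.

P(green|Urn 1) = 0.5; P(green|Urn 2) = 0.5; P(green|Urn 3) = 0.6.
Prior × likelihood for each source: 0.333333·0.5=0.1667, 0.333333·0.5=0.1667, 0.333333·0.6=0.2000. Summing gives P(green) = 0.53333.
P(Urn 2 | green) = 0.1667 / 0.53333 = 0.3125.

Posterior probability ≈ 0.3125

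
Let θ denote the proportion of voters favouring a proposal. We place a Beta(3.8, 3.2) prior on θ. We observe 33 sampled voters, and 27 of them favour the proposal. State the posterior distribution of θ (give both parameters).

Posterior: Beta(30.8, 9.2)

Observing 27 successes and 6 failures updates Beta(3.8, 3.2) by adding the success and failure counts to the two shape parameters: α = 3.8+27 = 30.8, β = 3.2+6 = 9.2.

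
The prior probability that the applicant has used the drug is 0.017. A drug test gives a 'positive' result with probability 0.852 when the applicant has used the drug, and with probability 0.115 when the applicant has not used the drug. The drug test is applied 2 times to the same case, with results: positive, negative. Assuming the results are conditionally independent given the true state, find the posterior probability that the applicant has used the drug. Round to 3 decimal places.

Let H be the event that the applicant has used the drug; start with P(H) = 0.017. P('positive'|H) = 0.852, P('positive'|¬H) = 0.115.
Update on result 1 ('positive'): P(H) ← 0.852·0.0170 / (0.852·0.0170 + 0.115·0.9830) = 0.014484/0.12753 = 0.1136.
Update on result 2 ('negative'): P(H) ← 0.148·0.1136 / (0.148·0.1136 + 0.885·0.8864) = 0.016809/0.80130 = 0.0210.

Posterior P(H) ≈ 0.021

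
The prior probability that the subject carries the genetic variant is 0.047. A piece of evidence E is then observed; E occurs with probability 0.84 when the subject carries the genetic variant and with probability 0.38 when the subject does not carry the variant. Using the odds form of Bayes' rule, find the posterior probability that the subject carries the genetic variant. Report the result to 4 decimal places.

Posterior probability ≈ 0.0983

Prior odds = 0.047/(1−0.047) = 0.049318.
Likelihood ratio for E = 0.84/0.38 = 2.2105.
Posterior odds = prior odds × LR = 0.10902.
Posterior probability = odds/(1+odds) = 0.10902/1.1090 = 0.0983.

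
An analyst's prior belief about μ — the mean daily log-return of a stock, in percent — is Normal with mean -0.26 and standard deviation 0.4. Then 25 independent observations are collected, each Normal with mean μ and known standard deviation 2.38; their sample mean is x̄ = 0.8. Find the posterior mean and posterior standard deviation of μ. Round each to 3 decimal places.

Prior precision 1/τ₀² = 1/0.4² = 6.25000; data precision n/σ² = 25/2.38² = 4.41353.
Posterior precision = 6.25000 + 4.41353 = 10.6635, giving posterior SD = 1/√10.6635 = 0.306.
Posterior mean = (6.25000·-0.26 + 4.41353·0.8) / 10.6635 = 0.179.

Posterior mean ≈ 0.179; posterior SD ≈ 0.306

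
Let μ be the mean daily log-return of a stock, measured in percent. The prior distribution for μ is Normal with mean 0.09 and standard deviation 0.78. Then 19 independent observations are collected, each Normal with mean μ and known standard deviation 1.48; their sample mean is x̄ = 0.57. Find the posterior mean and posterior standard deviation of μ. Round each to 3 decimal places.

Posterior mean ≈ 0.494; posterior SD ≈ 0.311

Prior precision 1/τ₀² = 1/0.78² = 1.64366; data precision n/σ² = 19/1.48² = 8.67421.
Posterior precision = 1.64366 + 8.67421 = 10.3179, giving posterior SD = 1/√10.3179 = 0.311.
Posterior mean = (1.64366·0.09 + 8.67421·0.57) / 10.3179 = 0.494.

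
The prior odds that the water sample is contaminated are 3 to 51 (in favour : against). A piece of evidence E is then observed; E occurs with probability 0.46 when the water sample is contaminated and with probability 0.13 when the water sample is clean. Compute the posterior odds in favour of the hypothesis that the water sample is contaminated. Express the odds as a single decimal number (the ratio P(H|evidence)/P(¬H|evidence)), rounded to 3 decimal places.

Prior odds = 3/51 = 0.058824. In log-odds, ln(0.058824) = -2.8332.
Add log likelihood ratio: ln(3.5385) = 1.2637.
Posterior log-odds = -1.5695, so posterior odds = exp(-1.5695) = 0.20814.

Posterior odds ≈ 0.208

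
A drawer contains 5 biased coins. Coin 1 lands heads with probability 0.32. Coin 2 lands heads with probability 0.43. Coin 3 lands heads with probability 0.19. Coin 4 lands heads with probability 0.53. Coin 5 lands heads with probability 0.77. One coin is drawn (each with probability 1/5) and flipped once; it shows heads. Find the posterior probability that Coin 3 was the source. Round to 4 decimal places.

Posterior probability ≈ 0.0848

P(heads|C1) = 0.32; P(heads|C2) = 0.43; P(heads|C3) = 0.19; P(heads|C4) = 0.53; P(heads|C5) = 0.77.
Prior × likelihood for each source: 0.2·0.32=0.06400, 0.2·0.43=0.08600, 0.2·0.19=0.03800, 0.2·0.53=0.1060, 0.2·0.77=0.1540. Summing gives P(heads) = 0.44800.
P(Coin 3 | heads) = 0.03800 / 0.44800 = 0.0848.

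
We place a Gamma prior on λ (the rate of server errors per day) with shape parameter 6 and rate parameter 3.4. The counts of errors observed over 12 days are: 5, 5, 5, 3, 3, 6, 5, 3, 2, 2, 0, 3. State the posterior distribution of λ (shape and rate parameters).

The Poisson likelihood adds the total count to the shape and the number of exposure periods to the rate. Here ∑xᵢ = 42 and n = 12, so shape 6→48 and rate 3.4→15.4.

Posterior: Gamma(shape=48, rate=15.4)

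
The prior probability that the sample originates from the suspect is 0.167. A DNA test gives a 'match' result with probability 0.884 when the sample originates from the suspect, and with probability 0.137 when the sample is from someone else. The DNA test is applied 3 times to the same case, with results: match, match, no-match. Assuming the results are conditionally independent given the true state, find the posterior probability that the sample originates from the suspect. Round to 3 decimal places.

Posterior P(H) ≈ 0.529

Let H be the event that the sample originates from the suspect; start with P(H) = 0.167. P('match'|H) = 0.884, P('match'|¬H) = 0.137.
Update on result 1 ('match'): P(H) ← 0.884·0.1670 / (0.884·0.1670 + 0.137·0.8330) = 0.14763/0.26175 = 0.5640.
Update on result 2 ('match'): P(H) ← 0.884·0.5640 / (0.884·0.5640 + 0.137·0.4360) = 0.49858/0.55831 = 0.8930.
Update on result 3 ('no-match'): P(H) ← 0.116·0.8930 / (0.116·0.8930 + 0.863·0.1070) = 0.10359/0.19592 = 0.5287.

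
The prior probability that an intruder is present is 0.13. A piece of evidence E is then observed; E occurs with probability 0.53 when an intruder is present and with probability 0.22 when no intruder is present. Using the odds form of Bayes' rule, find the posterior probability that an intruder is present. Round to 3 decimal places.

Posterior probability ≈ 0.265

Prior odds = 0.13/(1−0.13) = 0.14943. In log-odds, ln(0.14943) = -1.9010.
Add log likelihood ratio: ln(2.4091) = 0.87925.
Posterior log-odds = -1.0217, so posterior odds = exp(-1.0217) = 0.35998. Converting, P(H|E) = 0.35998/1.3600 = 0.265.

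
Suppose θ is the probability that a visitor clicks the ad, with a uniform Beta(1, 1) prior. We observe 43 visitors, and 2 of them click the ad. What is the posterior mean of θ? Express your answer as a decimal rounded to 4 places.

Observing 2 successes and 41 failures updates Beta(1, 1) by adding the success and failure counts to the two shape parameters: α = 1+2 = 3, β = 1+41 = 42.
E[θ | data] = 3/(3+42) = 0.0667.

Posterior mean ≈ 0.0667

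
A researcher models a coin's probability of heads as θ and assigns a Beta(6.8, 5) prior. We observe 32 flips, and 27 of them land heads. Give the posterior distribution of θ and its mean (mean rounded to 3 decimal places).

Posterior: Beta(33.8, 10); mean ≈ 0.772

Observing 27 successes and 5 failures updates Beta(6.8, 5) by adding the success and failure counts to the two shape parameters: α = 6.8+27 = 33.8, β = 5+5 = 10.
Posterior mean = α/(α+β) = 33.8/43.8 = 0.772.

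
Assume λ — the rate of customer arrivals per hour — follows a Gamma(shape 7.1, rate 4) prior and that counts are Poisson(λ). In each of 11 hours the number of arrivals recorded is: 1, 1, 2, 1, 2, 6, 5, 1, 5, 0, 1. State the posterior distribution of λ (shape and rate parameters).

Posterior: Gamma(shape=32.1, rate=15)

Total count ∑xᵢ = 25 over n = 11 hours.
Gamma is conjugate to the Poisson likelihood: posterior is Gamma(shape = 7.1+25 = 32.1, rate = 4+11 = 15).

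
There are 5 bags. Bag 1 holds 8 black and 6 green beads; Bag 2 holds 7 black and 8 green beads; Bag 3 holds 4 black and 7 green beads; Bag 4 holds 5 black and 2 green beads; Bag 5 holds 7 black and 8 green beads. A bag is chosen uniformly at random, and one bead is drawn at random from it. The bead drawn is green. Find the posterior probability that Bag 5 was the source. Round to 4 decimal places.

Posterior probability ≈ 0.2206

Tabulate prior·likelihood by source: [1] prior 0.2, lik 0.4286, product 0.08571; [2] prior 0.2, lik 0.5333, product 0.1067; [3] prior 0.2, lik 0.6364, product 0.1273; [4] prior 0.2, lik 0.2857, product 0.05714; [5] prior 0.2, lik 0.5333, product 0.1067.
Normalizing constant = 0.48346; the posterior for Bag 5 is its product over the sum, 0.1067/0.48346 = 0.2206.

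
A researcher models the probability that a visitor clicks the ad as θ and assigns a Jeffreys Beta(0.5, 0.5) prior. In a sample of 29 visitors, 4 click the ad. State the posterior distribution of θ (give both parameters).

Posterior: Beta(4.5, 25.5)

Observing 4 successes and 25 failures updates Beta(0.5, 0.5) by adding the success and failure counts to the two shape parameters: α = 0.5+4 = 4.5, β = 0.5+25 = 25.5.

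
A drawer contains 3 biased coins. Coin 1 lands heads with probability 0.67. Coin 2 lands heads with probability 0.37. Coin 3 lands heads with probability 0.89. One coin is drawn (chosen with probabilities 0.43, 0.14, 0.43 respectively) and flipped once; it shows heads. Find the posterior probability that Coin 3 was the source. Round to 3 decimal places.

Posterior probability ≈ 0.530

P(heads|C1) = 0.67; P(heads|C2) = 0.37; P(heads|C3) = 0.89.
Prior × likelihood for each source: 0.43·0.67=0.2881, 0.14·0.37=0.05180, 0.43·0.89=0.3827. Summing gives P(heads) = 0.72260.
P(Coin 3 | heads) = 0.3827 / 0.72260 = 0.530.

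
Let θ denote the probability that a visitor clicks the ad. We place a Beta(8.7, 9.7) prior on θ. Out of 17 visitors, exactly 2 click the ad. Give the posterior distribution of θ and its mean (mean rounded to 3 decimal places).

The binomial likelihood is conjugate to the Beta prior: with 2 successes and 15 failures, the posterior is Beta(8.7+2, 9.7+15) = Beta(10.7, 24.7).
Posterior mean = α/(α+β) = 10.7/35.4 = 0.302.

Posterior: Beta(10.7, 24.7); mean ≈ 0.302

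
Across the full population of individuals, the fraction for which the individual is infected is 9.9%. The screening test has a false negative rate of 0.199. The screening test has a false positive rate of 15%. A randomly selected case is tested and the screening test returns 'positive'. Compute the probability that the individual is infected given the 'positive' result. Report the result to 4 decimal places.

Write H for 'the individual is infected'. Prior odds H:¬H = 0.099/0.901 = 0.10988. For the 'positive' outcome, the likelihood ratio is 0.801/0.15 = 5.3400.
Posterior odds = 0.10988 × 5.3400 = 0.58675, so P(H|E) = 0.58675/(1+0.58675) = 0.3698.

P(H | E) ≈ 0.3698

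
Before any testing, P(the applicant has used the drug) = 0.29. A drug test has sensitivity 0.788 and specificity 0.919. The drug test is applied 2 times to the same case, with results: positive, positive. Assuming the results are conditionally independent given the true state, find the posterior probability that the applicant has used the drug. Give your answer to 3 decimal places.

With H the event that the applicant has used the drug, the joint likelihood of the observed sequence is P(data|H) = 0.788·0.788 = 0.62094 and P(data|¬H) = 0.081·0.081 = 0.0065610.
Bayes: P(H|data) = 0.29·0.62094 / (0.29·0.62094 + 0.71·0.0065610) = 0.18007/0.18473 = 0.9748.

Posterior P(H) ≈ 0.975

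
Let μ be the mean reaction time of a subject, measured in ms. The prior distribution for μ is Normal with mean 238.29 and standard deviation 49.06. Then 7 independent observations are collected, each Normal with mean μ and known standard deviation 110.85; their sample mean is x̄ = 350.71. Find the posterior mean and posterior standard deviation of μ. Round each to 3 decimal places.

Posterior mean ≈ 303.298; posterior SD ≈ 31.860

With known σ, the Normal prior is conjugate. Weight on the data is w = (n/σ²)/(n/σ² + 1/τ₀²) = 0.00056967/(0.00056967+0.00041548) = 0.57826.
Posterior mean = w·x̄ + (1−w)·μ₀ = 0.57826·350.71 + 0.42174·238.29 = 303.298. Posterior variance = 1/(0.00056967+0.00041548) = 1015.07, so SD = 31.860.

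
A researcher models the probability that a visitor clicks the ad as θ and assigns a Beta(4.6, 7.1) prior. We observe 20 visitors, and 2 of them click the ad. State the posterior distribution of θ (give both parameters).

Posterior: Beta(6.6, 25.1)

Observing 2 successes and 18 failures updates Beta(4.6, 7.1) by adding the success and failure counts to the two shape parameters: α = 4.6+2 = 6.6, β = 7.1+18 = 25.1.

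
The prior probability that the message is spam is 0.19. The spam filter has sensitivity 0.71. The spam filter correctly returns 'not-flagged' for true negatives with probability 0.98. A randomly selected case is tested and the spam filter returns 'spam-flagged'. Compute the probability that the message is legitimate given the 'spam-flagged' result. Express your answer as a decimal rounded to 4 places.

Write H for 'the message is spam'. Prior odds H:¬H = 0.19/0.81 = 0.23457. For the 'spam-flagged' outcome, the likelihood ratio is 0.71/0.02 = 35.500.
Posterior odds = 0.23457 × 35.500 = 8.3272, so P(H|E) = 8.3272/(1+8.3272) = 0.8928. Then P(¬H|E) = 1 − 0.8928 = 0.1072.

P(¬H | E) ≈ 0.1072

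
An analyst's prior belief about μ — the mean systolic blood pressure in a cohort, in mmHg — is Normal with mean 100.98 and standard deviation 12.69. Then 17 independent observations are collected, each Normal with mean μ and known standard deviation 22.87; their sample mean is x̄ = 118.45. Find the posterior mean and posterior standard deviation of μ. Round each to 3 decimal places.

Prior precision 1/τ₀² = 1/12.69² = 0.00620979; data precision n/σ² = 17/22.87² = 0.0325025.
Posterior precision = 0.00620979 + 0.0325025 = 0.0387123, giving posterior SD = 1/√0.0387123 = 5.082.
Posterior mean = (0.00620979·100.98 + 0.0325025·118.45) / 0.0387123 = 115.648.

Posterior mean ≈ 115.648; posterior SD ≈ 5.082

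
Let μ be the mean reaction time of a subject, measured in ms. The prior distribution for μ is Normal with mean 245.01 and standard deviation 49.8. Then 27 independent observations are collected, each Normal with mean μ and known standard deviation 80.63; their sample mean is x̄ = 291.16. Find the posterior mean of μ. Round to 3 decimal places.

Prior precision 1/τ₀² = 1/49.8² = 0.00040322; data precision n/σ² = 27/80.63² = 0.00415308.
Posterior precision = 0.00040322 + 0.00415308 = 0.00455630.
Posterior mean = (0.00040322·245.01 + 0.00415308·291.16) / 0.00455630 = 287.076.

Posterior mean ≈ 287.076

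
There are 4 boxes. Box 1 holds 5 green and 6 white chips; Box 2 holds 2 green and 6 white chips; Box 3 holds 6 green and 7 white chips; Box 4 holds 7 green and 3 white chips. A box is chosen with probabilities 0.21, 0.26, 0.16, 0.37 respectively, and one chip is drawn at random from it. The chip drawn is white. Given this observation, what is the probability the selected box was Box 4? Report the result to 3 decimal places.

P(white|Box 1) = 0.5455; P(white|Box 2) = 0.75; P(white|Box 3) = 0.5385; P(white|Box 4) = 0.3.
Prior × likelihood for each source: 0.21·0.5455=0.1145, 0.26·0.75=0.1950, 0.16·0.5385=0.08615, 0.37·0.3=0.1110. Summing gives P(white) = 0.50670.
P(Box 4 | white) = 0.1110 / 0.50670 = 0.219.

Posterior probability ≈ 0.219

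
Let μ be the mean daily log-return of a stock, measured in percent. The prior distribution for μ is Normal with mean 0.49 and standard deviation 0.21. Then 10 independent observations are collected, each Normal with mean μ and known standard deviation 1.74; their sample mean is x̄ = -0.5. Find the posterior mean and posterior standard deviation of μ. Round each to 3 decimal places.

Posterior mean ≈ 0.364; posterior SD ≈ 0.196

Prior precision 1/τ₀² = 1/0.21² = 22.6757; data precision n/σ² = 10/1.74² = 3.30295.
Posterior precision = 22.6757 + 3.30295 = 25.9787, giving posterior SD = 1/√25.9787 = 0.196.
Posterior mean = (22.6757·0.49 + 3.30295·-0.5) / 25.9787 = 0.364.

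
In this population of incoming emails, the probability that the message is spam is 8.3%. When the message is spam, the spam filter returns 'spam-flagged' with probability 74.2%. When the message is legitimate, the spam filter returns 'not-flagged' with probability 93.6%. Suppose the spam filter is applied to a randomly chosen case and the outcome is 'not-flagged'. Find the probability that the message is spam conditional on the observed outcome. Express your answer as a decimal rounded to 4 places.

Let H be the event that the message is spam. P(H) = 0.083, so P(¬H) = 0.917. With E the 'not-flagged' result, P(E|H) = 0.258 and P(E|¬H) = 0.936.
P(E) = 0.258·0.083 + 0.936·0.917 = 0.021414 + 0.85831 = 0.87973.
By Bayes' theorem, P(H|E) = 0.021414 / 0.87973 = 0.0243.

P(H | E) ≈ 0.0243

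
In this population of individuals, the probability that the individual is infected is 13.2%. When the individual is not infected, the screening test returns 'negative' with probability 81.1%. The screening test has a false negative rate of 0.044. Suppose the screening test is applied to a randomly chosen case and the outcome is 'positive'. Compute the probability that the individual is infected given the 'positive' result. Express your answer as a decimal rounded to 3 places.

Write H for 'the individual is infected'. Prior odds H:¬H = 0.132/0.868 = 0.15207. For the 'positive' outcome, the likelihood ratio is 0.956/0.189 = 5.0582.
Posterior odds = 0.15207 × 5.0582 = 0.76922, so P(H|E) = 0.76922/(1+0.76922) = 0.435.

P(H | E) ≈ 0.435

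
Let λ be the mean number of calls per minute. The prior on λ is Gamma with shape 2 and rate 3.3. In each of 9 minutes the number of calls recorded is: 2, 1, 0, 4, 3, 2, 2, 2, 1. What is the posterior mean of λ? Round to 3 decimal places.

The Poisson likelihood adds the total count to the shape and the number of exposure periods to the rate. Here ∑xᵢ = 17 and n = 9, so shape 2→19 and rate 3.3→12.3.
E[λ | data] = 19/12.3 = 1.545.

Posterior mean ≈ 1.545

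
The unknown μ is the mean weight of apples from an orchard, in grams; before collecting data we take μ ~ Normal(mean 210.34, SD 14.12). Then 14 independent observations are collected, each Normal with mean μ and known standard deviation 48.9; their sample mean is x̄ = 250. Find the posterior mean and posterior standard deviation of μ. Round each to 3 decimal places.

Posterior mean ≈ 231.701; posterior SD ≈ 9.591

Prior precision 1/τ₀² = 1/14.12² = 0.00501569; data precision n/σ² = 14/48.9² = 0.00585478.
Posterior precision = 0.00501569 + 0.00585478 = 0.0108705, giving posterior SD = 1/√0.0108705 = 9.591.
Posterior mean = (0.00501569·210.34 + 0.00585478·250) / 0.0108705 = 231.701.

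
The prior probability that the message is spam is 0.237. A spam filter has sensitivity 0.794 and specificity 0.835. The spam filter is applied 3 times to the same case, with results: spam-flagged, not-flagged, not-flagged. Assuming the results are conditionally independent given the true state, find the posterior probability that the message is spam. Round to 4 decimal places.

Let H be the event that the message is spam; start with P(H) = 0.237. P('spam-flagged'|H) = 0.794, P('spam-flagged'|¬H) = 0.165.
Update on result 1 ('spam-flagged'): P(H) ← 0.794·0.2370 / (0.794·0.2370 + 0.165·0.7630) = 0.18818/0.31407 = 0.5992.
Update on result 2 ('not-flagged'): P(H) ← 0.206·0.5992 / (0.206·0.5992 + 0.835·0.4008) = 0.12343/0.45813 = 0.2694.
Update on result 3 ('not-flagged'): P(H) ← 0.206·0.2694 / (0.206·0.2694 + 0.835·0.7306) = 0.055499/0.66554 = 0.0834.

Posterior P(H) ≈ 0.0834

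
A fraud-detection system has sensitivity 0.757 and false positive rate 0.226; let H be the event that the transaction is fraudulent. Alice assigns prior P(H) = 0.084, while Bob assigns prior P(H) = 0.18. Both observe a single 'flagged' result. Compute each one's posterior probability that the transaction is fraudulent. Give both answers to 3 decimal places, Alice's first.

Alice: 0.235; Bob: 0.424

The likelihood ratio for a 'flagged' result is 0.757/0.226 = 3.3496.
Alice: prior odds 0.084/0.916 = 0.091703; posterior odds 0.30716; posterior probability 0.235.
Bob: prior odds 0.18/0.82 = 0.21951; posterior odds 0.73527; posterior probability 0.424.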